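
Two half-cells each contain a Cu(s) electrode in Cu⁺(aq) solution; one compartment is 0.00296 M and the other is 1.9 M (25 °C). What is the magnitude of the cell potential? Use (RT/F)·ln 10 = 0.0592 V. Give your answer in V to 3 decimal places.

0.166 V

For a concentration cell E°cell = 0, since both electrodes use the same couple.
The compartment with the higher Cu⁺(aq) concentration (1.9 M) acts as the cathode; ions are reduced there and produced at the dilute (0.00296 M) anode.
With n = 1, Ecell = −(0.0592/1)·log([dilute]/[conc]) = −(0.0592/1)·log(0.00296/1.9) = +0.166 V.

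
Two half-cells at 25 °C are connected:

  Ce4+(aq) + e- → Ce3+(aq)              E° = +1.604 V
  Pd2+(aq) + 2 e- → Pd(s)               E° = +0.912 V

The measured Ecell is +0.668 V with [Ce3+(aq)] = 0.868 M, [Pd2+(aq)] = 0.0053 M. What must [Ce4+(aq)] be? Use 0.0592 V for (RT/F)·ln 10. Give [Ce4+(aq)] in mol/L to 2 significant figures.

0.025 M

The Ce⁴⁺/Ce³⁺ couple has the larger reduction potential, so it is the cathode: E°cell = +1.604 − (+0.912) = +0.692 V and n = 2.
Since E = E° − (0.0592/n)·log Q, log Q = n(E° − E)/0.0592 = 0.811.
Balancing electrons gives 2 Ce4+(aq) + Pd(s) → 2 Ce3+(aq) + Pd2+(aq); thus Q = ([Ce3+(aq)]^2·[Pd2+(aq)]) / [Ce4+(aq)]^2.
Solving for the unknown gives log [Ce4+(aq)] = −1.605, so [Ce4+(aq)] ≈ 0.025 M.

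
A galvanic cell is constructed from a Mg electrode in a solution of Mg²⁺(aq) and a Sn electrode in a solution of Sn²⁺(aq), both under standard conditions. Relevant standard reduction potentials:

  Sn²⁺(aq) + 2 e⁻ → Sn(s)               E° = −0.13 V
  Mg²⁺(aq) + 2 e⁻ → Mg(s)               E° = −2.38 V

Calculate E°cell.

+2.25 V

Of the two couples in this cell, the one with the more positive reduction potential is reduced at the cathode: here that is Sn²⁺/Sn (−0.13 V); Mg²⁺/Mg (−2.38 V) is the anode.
E°cell = E°(cathode) − E°(anode) = −0.13 − (−2.38) = +2.25 V.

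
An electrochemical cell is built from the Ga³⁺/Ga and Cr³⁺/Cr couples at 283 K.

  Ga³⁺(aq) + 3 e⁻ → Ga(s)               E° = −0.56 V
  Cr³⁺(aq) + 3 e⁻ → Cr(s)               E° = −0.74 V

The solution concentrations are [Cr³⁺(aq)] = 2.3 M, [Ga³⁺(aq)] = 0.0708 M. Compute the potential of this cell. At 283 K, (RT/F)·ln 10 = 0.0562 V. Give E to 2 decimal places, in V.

The Ga³⁺/Ga couple has the more positive E°, so it is the cathode; Cr³⁺/Cr is the anode.
The standard potential is −0.56 − (−0.74) = +0.18 V and the balanced reaction transfers n = 3 electrons.
For the overall reaction Ga³⁺(aq) + Cr(s) → Ga(s) + Cr³⁺(aq), Q = [Cr³⁺(aq)] / [Ga³⁺(aq)] = 32.5, giving log Q = 1.512.
By the Nernst equation, E = +0.18 − (0.0562/3)·(1.512) = +0.15 V.

+0.15 V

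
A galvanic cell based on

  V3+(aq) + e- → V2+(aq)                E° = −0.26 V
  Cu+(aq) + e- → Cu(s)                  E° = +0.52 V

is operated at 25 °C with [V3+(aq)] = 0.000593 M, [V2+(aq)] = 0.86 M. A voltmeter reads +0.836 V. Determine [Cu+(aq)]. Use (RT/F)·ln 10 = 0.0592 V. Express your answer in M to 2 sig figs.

0.0061 M

Cu⁺/Cu is the cathode (higher E°); E°cell = +0.52 − (−0.26) = +0.78 V with n = 1.
From the Nernst equation, log Q = n(E° − E)/0.0592 = 1·(+0.78 − (+0.836))/0.0592 = −0.946.
For Cu+(aq) + V2+(aq) → Cu(s) + V3+(aq), the reaction quotient is Q = [V3+(aq)] / ([Cu+(aq)]·[V2+(aq)]).
Isolating [Cu+(aq)] in Q = 10^{−0.946} yields log [Cu+(aq)] = −2.215, i.e. 0.0061 M.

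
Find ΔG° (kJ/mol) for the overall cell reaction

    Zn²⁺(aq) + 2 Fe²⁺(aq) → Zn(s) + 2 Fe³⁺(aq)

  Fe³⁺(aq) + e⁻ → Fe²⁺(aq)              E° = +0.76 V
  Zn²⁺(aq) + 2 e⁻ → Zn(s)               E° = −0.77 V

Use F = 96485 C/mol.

+295 kJ/mol

In the reaction as written Zn²⁺(aq) is reduced, so the Zn²⁺/Zn couple is the cathode and Fe³⁺/Fe²⁺ is the anode.
E°cell = −0.77 − (+0.76) = −1.53 V; balancing electrons gives n = 2.
ΔG° = −nFE°cell = −(2)(96485)(−1.53) J/mol = +295 kJ/mol.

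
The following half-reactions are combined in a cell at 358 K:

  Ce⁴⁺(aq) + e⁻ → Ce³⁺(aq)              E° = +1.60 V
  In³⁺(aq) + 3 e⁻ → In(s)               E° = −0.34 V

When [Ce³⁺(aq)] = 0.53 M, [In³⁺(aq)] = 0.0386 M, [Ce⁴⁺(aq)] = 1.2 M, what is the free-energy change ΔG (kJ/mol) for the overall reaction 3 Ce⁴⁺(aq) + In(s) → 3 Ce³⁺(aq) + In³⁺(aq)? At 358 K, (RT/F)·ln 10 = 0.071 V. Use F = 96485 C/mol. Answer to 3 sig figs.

−579 kJ/mol

With Ce⁴⁺/Ce³⁺ reduced at the cathode, E°cell = +1.60 − (−0.34) = +1.94 V and n = 3.
Q = ([Ce³⁺(aq)]^3·[In³⁺(aq)]) / [Ce⁴⁺(aq)]^3 = 0.00333, so log Q = −2.478 and E = +1.94 − (0.071/3)(−2.478) = +1.9986 V.
Finally ΔG = −nFE = −(3)(96485 C/mol)(+1.9986 V) = −579 kJ/mol.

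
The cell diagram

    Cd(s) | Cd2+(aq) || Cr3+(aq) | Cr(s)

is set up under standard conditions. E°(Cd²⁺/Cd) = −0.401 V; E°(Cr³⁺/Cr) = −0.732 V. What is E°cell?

By convention the left-hand electrode in cell notation is the anode (oxidation) and the right-hand electrode is the cathode (reduction).
E°cell = E°(right) − E°(left) = −0.732 − (−0.401) = −0.331 V.
The negative sign shows that, as written, the cell would require an external voltage to drive the reaction.

−0.331 V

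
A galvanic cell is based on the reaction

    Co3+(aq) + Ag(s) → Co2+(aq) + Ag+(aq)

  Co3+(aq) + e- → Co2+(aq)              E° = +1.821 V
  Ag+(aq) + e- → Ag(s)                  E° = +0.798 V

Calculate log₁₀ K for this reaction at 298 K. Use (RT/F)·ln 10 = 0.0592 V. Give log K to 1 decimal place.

log K = 17.3

The Co³⁺/Co²⁺ couple is reduced (cathode); E°cell = +1.821 − (+0.798) = +1.023 V with n = 1.
At equilibrium E = 0, so log K = nE°cell / 0.0592 = (1)(+1.023) / 0.0592 = 17.3.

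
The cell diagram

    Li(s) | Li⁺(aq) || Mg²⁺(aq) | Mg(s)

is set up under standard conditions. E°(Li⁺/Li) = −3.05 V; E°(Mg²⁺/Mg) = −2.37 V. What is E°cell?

+0.68 V

By convention the left-hand electrode in cell notation is the anode (oxidation) and the right-hand electrode is the cathode (reduction).
E°cell = E°(right) − E°(left) = −2.37 − (−3.05) = +0.68 V.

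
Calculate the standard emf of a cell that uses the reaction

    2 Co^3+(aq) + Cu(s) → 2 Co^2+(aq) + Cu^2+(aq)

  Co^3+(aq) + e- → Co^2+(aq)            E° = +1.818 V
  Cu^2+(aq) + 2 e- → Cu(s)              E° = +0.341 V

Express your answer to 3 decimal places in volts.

Co^3+(aq) gains electrons, so the Co³⁺/Co²⁺ couple is the cathode; the Cu²⁺/Cu couple is the anode.
E°cell = E°(cathode) − E°(anode) = +1.818 − (+0.341) = +1.477 V.

+1.477 V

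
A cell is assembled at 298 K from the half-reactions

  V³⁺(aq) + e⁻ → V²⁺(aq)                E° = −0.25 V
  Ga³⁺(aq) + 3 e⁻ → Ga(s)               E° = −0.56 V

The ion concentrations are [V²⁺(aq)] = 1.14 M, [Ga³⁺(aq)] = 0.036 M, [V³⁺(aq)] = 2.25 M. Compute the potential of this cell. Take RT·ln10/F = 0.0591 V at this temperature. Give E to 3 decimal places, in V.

+0.356 V

The V³⁺/V²⁺ couple has the more positive E°, so it is the cathode; Ga³⁺/Ga is the anode.
The standard potential is −0.25 − (−0.56) = +0.31 V and the balanced reaction transfers n = 3 electrons.
The balanced reaction is 3 V³⁺(aq) + Ga(s) → 3 V²⁺(aq) + Ga³⁺(aq), so Q = ([V²⁺(aq)]^3·[Ga³⁺(aq)]) / [V³⁺(aq)]^3 = 0.00468 and log Q = −2.330.
E = E° − (0.0591/n)·log Q = +0.31 − (0.0591/3)(−2.330) = +0.356 V.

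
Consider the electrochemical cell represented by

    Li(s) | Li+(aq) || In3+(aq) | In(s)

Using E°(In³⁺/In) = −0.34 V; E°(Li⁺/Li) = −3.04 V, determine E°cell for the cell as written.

+2.70 V

By convention the left-hand electrode in cell notation is the anode (oxidation) and the right-hand electrode is the cathode (reduction).
E°cell = E°(right) − E°(left) = −0.34 − (−3.04) = +2.70 V.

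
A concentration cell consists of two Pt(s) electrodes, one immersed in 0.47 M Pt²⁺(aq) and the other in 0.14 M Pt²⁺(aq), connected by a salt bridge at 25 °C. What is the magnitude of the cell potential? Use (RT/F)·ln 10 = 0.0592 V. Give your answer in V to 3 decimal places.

For a concentration cell E°cell = 0, since both electrodes use the same couple.
The compartment with the higher Pt²⁺(aq) concentration (0.47 M) acts as the cathode; ions are reduced there and produced at the dilute (0.14 M) anode.
With n = 2, Ecell = −(0.0592/2)·log([dilute]/[conc]) = −(0.0592/2)·log(0.14/0.47) = +0.016 V.

0.016 V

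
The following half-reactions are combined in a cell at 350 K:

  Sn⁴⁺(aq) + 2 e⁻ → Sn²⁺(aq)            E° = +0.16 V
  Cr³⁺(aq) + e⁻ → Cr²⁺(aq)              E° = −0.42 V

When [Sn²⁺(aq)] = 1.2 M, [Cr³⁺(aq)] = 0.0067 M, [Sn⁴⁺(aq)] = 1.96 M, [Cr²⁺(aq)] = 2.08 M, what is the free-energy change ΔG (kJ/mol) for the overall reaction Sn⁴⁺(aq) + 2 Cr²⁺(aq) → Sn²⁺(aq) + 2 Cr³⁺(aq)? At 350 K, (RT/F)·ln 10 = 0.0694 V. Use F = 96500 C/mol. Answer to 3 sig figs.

−147 kJ/mol

The standard cell potential is +0.16 − (−0.42) = +0.58 V, with n = 2 electrons in the balanced equation.
Here Q = ([Sn²⁺(aq)]·[Cr³⁺(aq)]^2) / ([Sn⁴⁺(aq)]·[Cr²⁺(aq)]^2) = 6.35×10^−6 (log Q = −5.197), giving E = +0.58 − (0.0694/2)·(−5.197) = +0.7603 V.
Then ΔG = −nFE = −2 × 96500 × +0.7603 J/mol = −147 kJ/mol.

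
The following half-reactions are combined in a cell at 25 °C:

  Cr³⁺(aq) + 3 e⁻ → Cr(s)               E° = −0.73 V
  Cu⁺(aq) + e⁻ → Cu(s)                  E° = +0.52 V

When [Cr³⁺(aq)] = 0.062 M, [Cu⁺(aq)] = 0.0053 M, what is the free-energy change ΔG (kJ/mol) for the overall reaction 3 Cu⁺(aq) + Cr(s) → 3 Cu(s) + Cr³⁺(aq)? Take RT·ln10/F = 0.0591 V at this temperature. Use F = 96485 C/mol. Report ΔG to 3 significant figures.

−330 kJ/mol

With Cu⁺/Cu reduced at the cathode, E°cell = +0.52 − (−0.73) = +1.25 V and n = 3.
Here Q = [Cr³⁺(aq)] / [Cu⁺(aq)]^3 = 4.16×10^5 (log Q = 5.620), giving E = +1.25 − (0.0591/3)·(5.620) = +1.1393 V.
ΔG = −nFE = −(3)(96485)(+1.1393) J/mol = −330 kJ/mol.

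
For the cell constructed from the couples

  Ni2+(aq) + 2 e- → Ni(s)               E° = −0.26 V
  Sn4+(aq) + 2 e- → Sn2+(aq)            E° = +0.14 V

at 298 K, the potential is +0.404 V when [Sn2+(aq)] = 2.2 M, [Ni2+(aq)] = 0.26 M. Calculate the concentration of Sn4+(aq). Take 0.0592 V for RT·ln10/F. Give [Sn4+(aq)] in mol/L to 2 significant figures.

0.78 M

Sn⁴⁺/Sn²⁺ is the cathode (higher E°); E°cell = +0.14 − (−0.26) = +0.40 V with n = 2.
Since E = E° − (0.0592/n)·log Q, log Q = n(E° − E)/0.0592 = −0.135.
Balancing electrons gives Sn4+(aq) + Ni(s) → Sn2+(aq) + Ni2+(aq); thus Q = ([Sn2+(aq)]·[Ni2+(aq)]) / [Sn4+(aq)].
Isolating [Sn4+(aq)] in Q = 10^{−0.135} yields log [Sn4+(aq)] = −0.108, i.e. 0.78 M.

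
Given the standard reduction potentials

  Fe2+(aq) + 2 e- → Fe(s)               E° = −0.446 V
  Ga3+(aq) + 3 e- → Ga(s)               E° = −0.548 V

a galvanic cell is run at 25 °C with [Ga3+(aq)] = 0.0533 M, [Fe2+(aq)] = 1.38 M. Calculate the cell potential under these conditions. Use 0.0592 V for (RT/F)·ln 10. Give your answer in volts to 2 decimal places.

+0.13 V

Fe²⁺/Fe is reduced (cathode, E° = −0.446 V) and Ga³⁺/Ga is oxidized (anode).
E°cell = E°cat − E°an = −0.446 − (−0.548) = +0.102 V; n = 6.
Balancing gives 3 Fe2+(aq) + 2 Ga(s) → 3 Fe(s) + 2 Ga3+(aq); hence Q = [Ga3+(aq)]^2 / [Fe2+(aq)]^3 = 0.00108 (log Q = −2.966).
E = E° − (0.0592/n)·log Q = +0.102 − (0.0592/6)(−2.966) = +0.13 V.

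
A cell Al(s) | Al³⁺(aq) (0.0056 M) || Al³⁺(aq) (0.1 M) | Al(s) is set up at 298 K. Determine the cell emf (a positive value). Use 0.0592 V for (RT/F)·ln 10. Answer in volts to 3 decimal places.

0.025 V

For a concentration cell E°cell = 0, since both electrodes use the same couple.
The compartment with the higher Al³⁺(aq) concentration (0.1 M) acts as the cathode; ions are reduced there and produced at the dilute (0.0056 M) anode.
With n = 3, Ecell = −(0.0592/3)·log([dilute]/[conc]) = −(0.0592/3)·log(0.0056/0.1) = +0.025 V.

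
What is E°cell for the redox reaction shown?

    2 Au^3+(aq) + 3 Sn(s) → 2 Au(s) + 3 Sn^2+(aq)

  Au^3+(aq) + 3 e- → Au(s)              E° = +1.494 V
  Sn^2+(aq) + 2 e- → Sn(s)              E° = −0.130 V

+1.624 V

In the reaction as written, Au^3+(aq) is reduced (cathode) and Sn^2+(aq) is produced by oxidation at the anode.
E°cell = E°(cathode) − E°(anode) = +1.494 − (−0.130) = +1.624 V.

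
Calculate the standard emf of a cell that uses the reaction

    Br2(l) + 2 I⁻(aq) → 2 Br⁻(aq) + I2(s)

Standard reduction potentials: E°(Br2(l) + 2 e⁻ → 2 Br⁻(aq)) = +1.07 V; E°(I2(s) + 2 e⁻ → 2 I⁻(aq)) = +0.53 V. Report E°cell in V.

Br2(l) gains electrons, so the Br₂/Br⁻ couple is the cathode; the I₂/I⁻ couple is the anode.
E°cell = E°(cathode) − E°(anode) = +1.07 − (+0.53) = +0.54 V.
The positive value indicates the reaction is spontaneous as written.

+0.54 V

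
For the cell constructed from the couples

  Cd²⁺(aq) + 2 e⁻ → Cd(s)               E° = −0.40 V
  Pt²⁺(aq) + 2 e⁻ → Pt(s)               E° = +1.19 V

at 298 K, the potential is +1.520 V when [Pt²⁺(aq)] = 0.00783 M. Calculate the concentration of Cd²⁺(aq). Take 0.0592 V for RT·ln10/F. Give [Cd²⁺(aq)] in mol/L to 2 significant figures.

The Pt²⁺/Pt couple has the larger reduction potential, so it is the cathode: E°cell = +1.19 − (−0.40) = +1.59 V and n = 2.
Since E = E° − (0.0592/n)·log Q, log Q = n(E° − E)/0.0592 = 2.365.
Balancing electrons gives Pt²⁺(aq) + Cd(s) → Pt(s) + Cd²⁺(aq); thus Q = [Cd²⁺(aq)] / [Pt²⁺(aq)].
Solving for the unknown gives log [Cd²⁺(aq)] = 0.259, so [Cd²⁺(aq)] ≈ 1.8 M.

1.8 M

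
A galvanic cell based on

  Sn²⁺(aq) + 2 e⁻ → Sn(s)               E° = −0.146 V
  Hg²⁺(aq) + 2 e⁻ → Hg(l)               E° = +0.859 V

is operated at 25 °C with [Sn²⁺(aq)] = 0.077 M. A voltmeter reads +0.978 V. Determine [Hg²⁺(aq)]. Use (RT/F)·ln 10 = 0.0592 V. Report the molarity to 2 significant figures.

With Hg²⁺/Hg at the cathode and Sn²⁺/Sn at the anode, E°cell = +0.859 − (−0.146) = +1.005 V (n = 2).
Since E = E° − (0.0592/n)·log Q, log Q = n(E° − E)/0.0592 = 0.912.
The balanced reaction is Hg²⁺(aq) + Sn(s) → Hg(l) + Sn²⁺(aq), so Q = [Sn²⁺(aq)] / [Hg²⁺(aq)].
Solving for the unknown gives log [Hg²⁺(aq)] = −2.026, so [Hg²⁺(aq)] ≈ 0.0094 M.

0.0094 M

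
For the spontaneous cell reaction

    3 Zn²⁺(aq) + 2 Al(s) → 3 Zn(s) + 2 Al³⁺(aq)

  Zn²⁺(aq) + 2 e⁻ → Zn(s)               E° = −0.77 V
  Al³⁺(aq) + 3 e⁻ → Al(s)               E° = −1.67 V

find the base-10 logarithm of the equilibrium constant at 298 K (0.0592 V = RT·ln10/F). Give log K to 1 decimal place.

log K = 91.2

The Zn²⁺/Zn couple is reduced (cathode); E°cell = −0.77 − (−1.67) = +0.90 V with n = 6.
At equilibrium E = 0, so log K = nE°cell / 0.0592 = (6)(+0.90) / 0.0592 = 91.2.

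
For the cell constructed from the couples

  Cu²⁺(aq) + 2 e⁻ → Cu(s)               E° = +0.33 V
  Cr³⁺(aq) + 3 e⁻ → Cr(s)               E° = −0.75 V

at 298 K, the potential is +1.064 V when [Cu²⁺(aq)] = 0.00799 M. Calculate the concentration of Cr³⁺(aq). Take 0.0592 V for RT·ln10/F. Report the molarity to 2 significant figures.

The Cu²⁺/Cu couple has the larger reduction potential, so it is the cathode: E°cell = +0.33 − (−0.75) = +1.08 V and n = 6.
From the Nernst equation, log Q = n(E° − E)/0.0592 = 6·(+1.08 − (+1.064))/0.0592 = 1.622.
For 3 Cu²⁺(aq) + 2 Cr(s) → 3 Cu(s) + 2 Cr³⁺(aq), the reaction quotient is Q = [Cr³⁺(aq)]^2 / [Cu²⁺(aq)]^3.
Solving for the unknown gives log [Cr³⁺(aq)] = −2.335, so [Cr³⁺(aq)] ≈ 0.0046 M.

0.0046 M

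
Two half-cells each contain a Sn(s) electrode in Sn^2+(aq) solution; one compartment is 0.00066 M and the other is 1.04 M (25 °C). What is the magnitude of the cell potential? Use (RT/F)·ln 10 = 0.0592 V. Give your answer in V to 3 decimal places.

0.095 V

For a concentration cell E°cell = 0, since both electrodes use the same couple.
The compartment with the higher Sn^2+(aq) concentration (1.04 M) acts as the cathode; ions are reduced there and produced at the dilute (0.00066 M) anode.
With n = 2, Ecell = −(0.0592/2)·log([dilute]/[conc]) = −(0.0592/2)·log(0.00066/1.04) = +0.095 V.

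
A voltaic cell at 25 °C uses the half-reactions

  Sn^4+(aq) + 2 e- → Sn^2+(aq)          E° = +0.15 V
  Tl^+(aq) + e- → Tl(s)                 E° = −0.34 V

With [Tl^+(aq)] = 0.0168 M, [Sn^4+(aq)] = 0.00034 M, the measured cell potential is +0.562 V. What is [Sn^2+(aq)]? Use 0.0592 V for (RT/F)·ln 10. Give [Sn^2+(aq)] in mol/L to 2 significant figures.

The Sn⁴⁺/Sn²⁺ couple has the larger reduction potential, so it is the cathode: E°cell = +0.15 − (−0.34) = +0.49 V and n = 2.
From the Nernst equation, log Q = n(E° − E)/0.0592 = 2·(+0.49 − (+0.562))/0.0592 = −2.432.
Balancing electrons gives Sn^4+(aq) + 2 Tl(s) → Sn^2+(aq) + 2 Tl^+(aq); thus Q = ([Sn^2+(aq)]·[Tl^+(aq)]^2) / [Sn^4+(aq)].
Substituting the known concentrations and solving, log [Sn^2+(aq)] = −2.351 and [Sn^2+(aq)] = 0.0045 M.

0.0045 M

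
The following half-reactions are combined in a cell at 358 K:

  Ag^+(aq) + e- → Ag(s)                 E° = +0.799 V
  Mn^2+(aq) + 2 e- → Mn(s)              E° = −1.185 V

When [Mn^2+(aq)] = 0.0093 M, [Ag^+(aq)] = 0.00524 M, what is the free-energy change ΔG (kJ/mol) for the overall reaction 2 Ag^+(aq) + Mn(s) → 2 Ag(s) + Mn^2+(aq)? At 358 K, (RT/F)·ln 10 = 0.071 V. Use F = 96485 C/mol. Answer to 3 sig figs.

−366 kJ/mol

With Ag⁺/Ag reduced at the cathode, E°cell = +0.799 − (−1.185) = +1.984 V and n = 2.
The reaction quotient is [Mn^2+(aq)] / [Ag^+(aq)]^2 = 339; by Nernst, E = +1.984 − (0.071/2)(2.530) = +1.8942 V.
ΔG = −nFE = −(2)(96485)(+1.8942) J/mol = −366 kJ/mol.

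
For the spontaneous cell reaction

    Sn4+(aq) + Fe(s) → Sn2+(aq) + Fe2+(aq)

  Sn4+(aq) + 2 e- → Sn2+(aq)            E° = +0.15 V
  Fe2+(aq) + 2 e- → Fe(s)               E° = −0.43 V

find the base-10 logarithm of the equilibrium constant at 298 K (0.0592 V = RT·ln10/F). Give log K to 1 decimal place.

The Sn⁴⁺/Sn²⁺ couple is reduced (cathode); E°cell = +0.15 − (−0.43) = +0.58 V with n = 2.
At equilibrium E = 0, so log K = nE°cell / 0.0592 = (2)(+0.58) / 0.0592 = 19.6.

log K = 19.6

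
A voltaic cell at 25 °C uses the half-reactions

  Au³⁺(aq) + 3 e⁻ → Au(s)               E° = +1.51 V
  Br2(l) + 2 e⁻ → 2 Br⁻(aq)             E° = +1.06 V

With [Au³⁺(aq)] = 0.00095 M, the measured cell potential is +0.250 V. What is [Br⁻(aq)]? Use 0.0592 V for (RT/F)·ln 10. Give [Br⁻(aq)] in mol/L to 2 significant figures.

The Au³⁺/Au couple has the larger reduction potential, so it is the cathode: E°cell = +1.51 − (+1.06) = +0.45 V and n = 6.
From the Nernst equation, log Q = n(E° − E)/0.0592 = 6·(+0.45 − (+0.250))/0.0592 = 20.270.
Balancing electrons gives 2 Au³⁺(aq) + 6 Br⁻(aq) → 2 Au(s) + 3 Br2(l); thus Q = 1 / ([Au³⁺(aq)]^2·[Br⁻(aq)]^6).
Solving for the unknown gives log [Br⁻(aq)] = −2.371, so [Br⁻(aq)] ≈ 0.0043 M.

0.0043 M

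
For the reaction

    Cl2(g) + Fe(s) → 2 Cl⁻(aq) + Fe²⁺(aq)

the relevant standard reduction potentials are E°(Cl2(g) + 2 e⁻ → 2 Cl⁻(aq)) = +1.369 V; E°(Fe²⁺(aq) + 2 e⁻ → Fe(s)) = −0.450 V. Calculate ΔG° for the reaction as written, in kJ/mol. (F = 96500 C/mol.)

In the reaction as written Cl2(g) is reduced, so the Cl₂/Cl⁻ couple is the cathode and Fe²⁺/Fe is the anode.
E°cell = +1.369 − (−0.450) = +1.819 V; balancing electrons gives n = 2.
ΔG° = −nFE°cell = −(2)(96500)(+1.819) J/mol = −351 kJ/mol.

−351 kJ/mol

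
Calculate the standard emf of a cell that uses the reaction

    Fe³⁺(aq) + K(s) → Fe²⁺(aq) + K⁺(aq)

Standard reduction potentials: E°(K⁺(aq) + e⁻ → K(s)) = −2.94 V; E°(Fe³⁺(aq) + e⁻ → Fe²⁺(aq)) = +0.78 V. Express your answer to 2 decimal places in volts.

Fe³⁺(aq) gains electrons, so the Fe³⁺/Fe²⁺ couple is the cathode; the K⁺/K couple is the anode.
E°cell = E°(cathode) − E°(anode) = +0.78 − (−2.94) = +3.72 V.

+3.72 V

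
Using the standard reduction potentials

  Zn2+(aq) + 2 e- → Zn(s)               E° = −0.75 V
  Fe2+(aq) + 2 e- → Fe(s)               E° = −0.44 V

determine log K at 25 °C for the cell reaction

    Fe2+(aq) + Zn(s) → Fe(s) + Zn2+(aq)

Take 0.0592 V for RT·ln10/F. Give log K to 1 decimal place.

log K = 10.5

The Fe²⁺/Fe couple is reduced (cathode); E°cell = −0.44 − (−0.75) = +0.31 V with n = 2.
At equilibrium E = 0, so log K = nE°cell / 0.0592 = (2)(+0.31) / 0.0592 = 10.5.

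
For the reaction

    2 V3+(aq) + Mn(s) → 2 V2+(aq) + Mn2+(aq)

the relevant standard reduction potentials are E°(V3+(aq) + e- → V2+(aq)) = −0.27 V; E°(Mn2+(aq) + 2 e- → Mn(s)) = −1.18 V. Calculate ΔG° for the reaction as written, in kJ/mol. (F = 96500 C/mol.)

In the reaction as written V3+(aq) is reduced, so the V³⁺/V²⁺ couple is the cathode and Mn²⁺/Mn is the anode.
E°cell = −0.27 − (−1.18) = +0.91 V; balancing electrons gives n = 2.
ΔG° = −nFE°cell = −(2)(96500)(+0.91) J/mol = −176 kJ/mol.

−176 kJ/mol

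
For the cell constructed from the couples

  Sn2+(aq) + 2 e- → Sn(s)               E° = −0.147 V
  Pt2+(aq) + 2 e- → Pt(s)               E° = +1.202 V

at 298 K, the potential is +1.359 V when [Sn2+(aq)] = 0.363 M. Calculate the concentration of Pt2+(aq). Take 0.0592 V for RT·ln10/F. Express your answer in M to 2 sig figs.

0.79 M

Pt²⁺/Pt is the cathode (higher E°); E°cell = +1.202 − (−0.147) = +1.349 V with n = 2.
Rearranging E = E° − (0.0592/n)·log Q gives log Q = 2(+1.349 − (+1.359))/0.0592 = −0.338.
Balancing electrons gives Pt2+(aq) + Sn(s) → Pt(s) + Sn2+(aq); thus Q = [Sn2+(aq)] / [Pt2+(aq)].
Solving for the unknown gives log [Pt2+(aq)] = −0.102, so [Pt2+(aq)] ≈ 0.79 M.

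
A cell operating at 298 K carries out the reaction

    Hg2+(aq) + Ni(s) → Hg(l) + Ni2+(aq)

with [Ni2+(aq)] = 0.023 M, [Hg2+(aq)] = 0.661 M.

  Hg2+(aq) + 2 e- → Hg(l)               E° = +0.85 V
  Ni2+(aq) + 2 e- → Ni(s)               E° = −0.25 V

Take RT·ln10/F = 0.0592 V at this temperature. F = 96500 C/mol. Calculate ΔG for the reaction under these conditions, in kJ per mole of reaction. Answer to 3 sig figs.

−221 kJ/mol

E°cell = +0.85 − (−0.25) = +1.10 V; the balanced reaction transfers n = 2 electrons.
Q = [Ni2+(aq)] / [Hg2+(aq)] = 0.0348, so log Q = −1.458 and E = +1.10 − (0.0592/2)(−1.458) = +1.1432 V.
Then ΔG = −nFE = −2 × 96500 × +1.1432 J/mol = −221 kJ/mol.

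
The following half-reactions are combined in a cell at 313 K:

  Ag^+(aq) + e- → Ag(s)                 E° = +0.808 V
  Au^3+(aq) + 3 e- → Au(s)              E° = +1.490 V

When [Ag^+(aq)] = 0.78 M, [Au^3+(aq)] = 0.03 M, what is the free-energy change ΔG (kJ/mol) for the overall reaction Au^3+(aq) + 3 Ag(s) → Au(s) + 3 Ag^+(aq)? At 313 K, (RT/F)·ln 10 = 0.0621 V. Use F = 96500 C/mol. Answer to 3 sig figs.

−190 kJ/mol

With Au³⁺/Au reduced at the cathode, E°cell = +1.490 − (+0.808) = +0.682 V and n = 3.
Here Q = [Ag^+(aq)]^3 / [Au^3+(aq)] = 15.8 (log Q = 1.199), giving E = +0.682 − (0.0621/3)·(1.199) = +0.6572 V.
Then ΔG = −nFE = −3 × 96500 × +0.6572 J/mol = −190 kJ/mol.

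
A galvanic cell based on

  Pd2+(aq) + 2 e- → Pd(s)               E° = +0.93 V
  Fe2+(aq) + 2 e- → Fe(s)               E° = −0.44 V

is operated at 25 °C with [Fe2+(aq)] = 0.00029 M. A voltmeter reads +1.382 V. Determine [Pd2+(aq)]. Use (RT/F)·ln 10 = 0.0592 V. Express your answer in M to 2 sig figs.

The Pd²⁺/Pd couple has the larger reduction potential, so it is the cathode: E°cell = +0.93 − (−0.44) = +1.37 V and n = 2.
From the Nernst equation, log Q = n(E° − E)/0.0592 = 2·(+1.37 − (+1.382))/0.0592 = −0.405.
Balancing electrons gives Pd2+(aq) + Fe(s) → Pd(s) + Fe2+(aq); thus Q = [Fe2+(aq)] / [Pd2+(aq)].
Substituting the known concentrations and solving, log [Pd2+(aq)] = −3.133 and [Pd2+(aq)] = 0.00074 M.

0.00074 M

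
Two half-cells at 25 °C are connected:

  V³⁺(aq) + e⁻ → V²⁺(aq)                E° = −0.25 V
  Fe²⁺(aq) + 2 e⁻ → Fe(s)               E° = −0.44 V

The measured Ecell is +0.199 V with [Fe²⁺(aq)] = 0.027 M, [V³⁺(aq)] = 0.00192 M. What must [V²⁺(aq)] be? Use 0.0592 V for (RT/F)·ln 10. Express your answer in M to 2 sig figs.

With V³⁺/V²⁺ at the cathode and Fe²⁺/Fe at the anode, E°cell = −0.25 − (−0.44) = +0.19 V (n = 2).
Rearranging E = E° − (0.0592/n)·log Q gives log Q = 2(+0.19 − (+0.199))/0.0592 = −0.304.
Balancing electrons gives 2 V³⁺(aq) + Fe(s) → 2 V²⁺(aq) + Fe²⁺(aq); thus Q = ([V²⁺(aq)]^2·[Fe²⁺(aq)]) / [V³⁺(aq)]^2.
Isolating [V²⁺(aq)] in Q = 10^{−0.304} yields log [V²⁺(aq)] = −2.084, i.e. 0.0082 M.

0.0082 M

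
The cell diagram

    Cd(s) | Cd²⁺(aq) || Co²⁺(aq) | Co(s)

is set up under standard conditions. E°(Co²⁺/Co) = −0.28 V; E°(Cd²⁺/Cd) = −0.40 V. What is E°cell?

By convention the left-hand electrode in cell notation is the anode (oxidation) and the right-hand electrode is the cathode (reduction).
E°cell = E°(right) − E°(left) = −0.28 − (−0.40) = +0.12 V.

+0.12 V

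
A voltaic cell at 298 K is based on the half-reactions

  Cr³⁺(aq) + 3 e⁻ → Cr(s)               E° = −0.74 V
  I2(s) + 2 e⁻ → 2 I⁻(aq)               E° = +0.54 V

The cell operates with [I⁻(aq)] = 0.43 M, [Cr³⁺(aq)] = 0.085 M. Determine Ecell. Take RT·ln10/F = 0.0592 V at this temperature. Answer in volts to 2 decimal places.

I₂/I⁻ is reduced (cathode, E° = +0.54 V) and Cr³⁺/Cr is oxidized (anode).
E°cell = +0.54 − (−0.74) = +1.28 V, with n = 6 electrons transferred.
For the overall reaction 3 I2(s) + 2 Cr(s) → 6 I⁻(aq) + 2 Cr³⁺(aq), Q = [I⁻(aq)]^6·[Cr³⁺(aq)]^2 = 4.57×10^−5, giving log Q = −4.340.
E = E° − (0.0592/n)·log Q = +1.28 − (0.0592/6)(−4.340) = +1.32 V.

+1.32 V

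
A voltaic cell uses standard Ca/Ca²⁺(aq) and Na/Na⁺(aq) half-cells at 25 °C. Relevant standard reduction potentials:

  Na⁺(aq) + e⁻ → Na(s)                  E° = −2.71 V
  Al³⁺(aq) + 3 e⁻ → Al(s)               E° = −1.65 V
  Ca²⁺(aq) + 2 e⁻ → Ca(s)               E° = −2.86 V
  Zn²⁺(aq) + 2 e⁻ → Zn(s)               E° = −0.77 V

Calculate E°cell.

Of the two couples in this cell, the one with the more positive reduction potential is reduced at the cathode: here that is Na⁺/Na (−2.71 V); Ca²⁺/Ca (−2.86 V) is the anode.
E°cell = E°(cathode) − E°(anode) = −2.71 − (−2.86) = +0.15 V.

+0.15 V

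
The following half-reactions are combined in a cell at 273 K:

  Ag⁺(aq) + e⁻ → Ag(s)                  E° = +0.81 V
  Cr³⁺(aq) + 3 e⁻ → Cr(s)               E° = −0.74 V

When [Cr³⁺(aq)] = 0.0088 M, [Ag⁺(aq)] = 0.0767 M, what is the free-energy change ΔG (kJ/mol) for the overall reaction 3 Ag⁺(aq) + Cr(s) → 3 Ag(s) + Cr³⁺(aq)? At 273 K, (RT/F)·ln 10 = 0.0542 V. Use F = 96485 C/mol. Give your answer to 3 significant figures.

The standard cell potential is +0.81 − (−0.74) = +1.55 V, with n = 3 electrons in the balanced equation.
The reaction quotient is [Cr³⁺(aq)] / [Ag⁺(aq)]^3 = 19.5; by Nernst, E = +1.55 − (0.0542/3)(1.290) = +1.5267 V.
Finally ΔG = −nFE = −(3)(96485 C/mol)(+1.5267 V) = −442 kJ/mol.

−442 kJ/mol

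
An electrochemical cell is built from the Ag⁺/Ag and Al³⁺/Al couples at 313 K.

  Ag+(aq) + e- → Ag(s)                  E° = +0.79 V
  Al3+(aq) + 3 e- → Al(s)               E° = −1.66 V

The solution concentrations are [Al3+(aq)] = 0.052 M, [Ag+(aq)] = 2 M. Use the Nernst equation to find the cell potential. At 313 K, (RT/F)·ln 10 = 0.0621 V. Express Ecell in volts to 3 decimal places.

The Ag⁺/Ag couple has the more positive E°, so it is the cathode; Al³⁺/Al is the anode.
The standard potential is +0.79 − (−1.66) = +2.45 V and the balanced reaction transfers n = 3 electrons.
Balancing gives 3 Ag+(aq) + Al(s) → 3 Ag(s) + Al3+(aq); hence Q = [Al3+(aq)] / [Ag+(aq)]^3 = 0.0065 (log Q = −2.187).
E = E° − (0.0621/n)·log Q = +2.45 − (0.0621/3)(−2.187) = +2.495 V.

+2.495 V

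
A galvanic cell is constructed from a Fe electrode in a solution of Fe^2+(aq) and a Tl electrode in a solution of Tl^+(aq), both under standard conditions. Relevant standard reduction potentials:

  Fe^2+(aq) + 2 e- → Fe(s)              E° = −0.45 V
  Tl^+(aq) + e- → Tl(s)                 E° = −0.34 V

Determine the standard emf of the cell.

The Tl⁺/Tl couple has the higher E°, so Tl ion is reduced (cathode) and Fe is oxidized (anode).
E°cell = E°(cathode) − E°(anode) = −0.34 − (−0.45) = +0.11 V.

+0.11 V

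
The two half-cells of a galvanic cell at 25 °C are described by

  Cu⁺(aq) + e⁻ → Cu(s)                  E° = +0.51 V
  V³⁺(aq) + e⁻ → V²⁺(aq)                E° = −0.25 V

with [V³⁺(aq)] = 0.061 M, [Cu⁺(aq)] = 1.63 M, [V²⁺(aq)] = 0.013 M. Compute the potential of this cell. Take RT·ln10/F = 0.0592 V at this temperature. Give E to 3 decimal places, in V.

Cu⁺/Cu is reduced (cathode, E° = +0.51 V) and V³⁺/V²⁺ is oxidized (anode).
E°cell = E°cat − E°an = +0.51 − (−0.25) = +0.76 V; n = 1.
Balancing gives Cu⁺(aq) + V²⁺(aq) → Cu(s) + V³⁺(aq); hence Q = [V³⁺(aq)] / ([Cu⁺(aq)]·[V²⁺(aq)]) = 2.88 (log Q = 0.459).
Applying E = E° − (RT ln10/nF)·log Q gives +0.76 − (0.0592/1)(0.459) = +0.733 V.

+0.733 V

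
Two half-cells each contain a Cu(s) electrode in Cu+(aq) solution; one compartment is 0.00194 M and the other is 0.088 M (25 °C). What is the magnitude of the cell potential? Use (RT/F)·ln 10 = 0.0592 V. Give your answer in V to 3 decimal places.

For a concentration cell E°cell = 0, since both electrodes use the same couple.
The compartment with the higher Cu+(aq) concentration (0.088 M) acts as the cathode; ions are reduced there and produced at the dilute (0.00194 M) anode.
With n = 1, Ecell = −(0.0592/1)·log([dilute]/[conc]) = −(0.0592/1)·log(0.00194/0.088) = +0.098 V.

0.098 V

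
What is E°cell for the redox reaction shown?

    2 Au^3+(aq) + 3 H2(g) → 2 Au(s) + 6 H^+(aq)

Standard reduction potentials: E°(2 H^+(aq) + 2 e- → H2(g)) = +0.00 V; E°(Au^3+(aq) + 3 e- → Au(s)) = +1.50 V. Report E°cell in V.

Au^3+(aq) gains electrons, so the Au³⁺/Au couple is the cathode; the 2H⁺/H₂ couple is the anode.
E°cell = E°(cathode) − E°(anode) = +1.50 − (+0.00) = +1.50 V.

+1.50 V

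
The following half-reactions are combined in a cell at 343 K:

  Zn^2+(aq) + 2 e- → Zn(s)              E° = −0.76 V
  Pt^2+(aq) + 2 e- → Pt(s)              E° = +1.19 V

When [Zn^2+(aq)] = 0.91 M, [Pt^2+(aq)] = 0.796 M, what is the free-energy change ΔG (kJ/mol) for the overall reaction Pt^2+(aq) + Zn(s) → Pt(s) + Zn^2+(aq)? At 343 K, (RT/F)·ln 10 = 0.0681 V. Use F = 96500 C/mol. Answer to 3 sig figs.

−376 kJ/mol

E°cell = +1.19 − (−0.76) = +1.95 V; the balanced reaction transfers n = 2 electrons.
The reaction quotient is [Zn^2+(aq)] / [Pt^2+(aq)] = 1.14; by Nernst, E = +1.95 − (0.0681/2)(0.058) = +1.9480 V.
Then ΔG = −nFE = −2 × 96500 × +1.9480 J/mol = −376 kJ/mol.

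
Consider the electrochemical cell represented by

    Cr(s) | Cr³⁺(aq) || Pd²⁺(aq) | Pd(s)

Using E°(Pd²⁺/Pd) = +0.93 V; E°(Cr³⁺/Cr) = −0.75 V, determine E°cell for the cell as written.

+1.68 V

By convention the left-hand electrode in cell notation is the anode (oxidation) and the right-hand electrode is the cathode (reduction).
E°cell = E°(right) − E°(left) = +0.93 − (−0.75) = +1.68 V.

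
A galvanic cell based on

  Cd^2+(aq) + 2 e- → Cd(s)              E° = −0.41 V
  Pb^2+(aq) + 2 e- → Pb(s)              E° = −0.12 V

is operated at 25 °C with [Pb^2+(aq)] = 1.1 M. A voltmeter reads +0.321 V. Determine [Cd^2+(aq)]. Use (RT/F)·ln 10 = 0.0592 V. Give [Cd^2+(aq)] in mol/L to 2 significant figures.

With Pb²⁺/Pb at the cathode and Cd²⁺/Cd at the anode, E°cell = −0.12 − (−0.41) = +0.29 V (n = 2).
Rearranging E = E° − (0.0592/n)·log Q gives log Q = 2(+0.29 − (+0.321))/0.0592 = −1.047.
The balanced reaction is Pb^2+(aq) + Cd(s) → Pb(s) + Cd^2+(aq), so Q = [Cd^2+(aq)] / [Pb^2+(aq)].
Solving for the unknown gives log [Cd^2+(aq)] = −1.006, so [Cd^2+(aq)] ≈ 0.099 M.

0.099 M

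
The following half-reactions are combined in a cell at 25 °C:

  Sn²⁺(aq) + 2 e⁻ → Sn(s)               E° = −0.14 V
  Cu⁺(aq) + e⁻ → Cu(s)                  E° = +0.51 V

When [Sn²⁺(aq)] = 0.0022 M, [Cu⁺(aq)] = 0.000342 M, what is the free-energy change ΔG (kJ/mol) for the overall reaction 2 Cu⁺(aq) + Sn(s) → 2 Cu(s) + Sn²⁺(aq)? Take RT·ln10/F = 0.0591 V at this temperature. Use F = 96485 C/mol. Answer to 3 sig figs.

E°cell = +0.51 − (−0.14) = +0.65 V; the balanced reaction transfers n = 2 electrons.
Q = [Sn²⁺(aq)] / [Cu⁺(aq)]^2 = 1.88×10^4, so log Q = 4.274 and E = +0.65 − (0.0591/2)(4.274) = +0.5237 V.
Finally ΔG = −nFE = −(2)(96485 C/mol)(+0.5237 V) = −101 kJ/mol.

−101 kJ/mol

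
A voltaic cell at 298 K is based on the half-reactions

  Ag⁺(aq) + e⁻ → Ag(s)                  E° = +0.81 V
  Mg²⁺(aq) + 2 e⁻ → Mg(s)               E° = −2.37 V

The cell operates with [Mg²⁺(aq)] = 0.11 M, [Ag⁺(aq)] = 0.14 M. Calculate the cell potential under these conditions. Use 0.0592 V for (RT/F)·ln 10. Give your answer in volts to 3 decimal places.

Ag⁺/Ag is reduced (cathode, E° = +0.81 V) and Mg²⁺/Mg is oxidized (anode).
E°cell = E°cat − E°an = +0.81 − (−2.37) = +3.18 V; n = 2.
The balanced reaction is 2 Ag⁺(aq) + Mg(s) → 2 Ag(s) + Mg²⁺(aq), so Q = [Mg²⁺(aq)] / [Ag⁺(aq)]^2 = 5.61 and log Q = 0.749.
E = E° − (0.0592/n)·log Q = +3.18 − (0.0592/2)(0.749) = +3.158 V.

+3.158 V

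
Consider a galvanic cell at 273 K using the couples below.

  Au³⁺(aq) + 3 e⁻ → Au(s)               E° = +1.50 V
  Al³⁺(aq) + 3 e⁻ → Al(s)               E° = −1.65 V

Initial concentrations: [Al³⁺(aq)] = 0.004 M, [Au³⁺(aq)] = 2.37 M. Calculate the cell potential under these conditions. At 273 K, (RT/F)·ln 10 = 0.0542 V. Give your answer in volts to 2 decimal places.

+3.20 V

Au³⁺/Au is reduced (cathode, E° = +1.50 V) and Al³⁺/Al is oxidized (anode).
E°cell = +1.50 − (−1.65) = +3.15 V, with n = 3 electrons transferred.
The balanced reaction is Au³⁺(aq) + Al(s) → Au(s) + Al³⁺(aq), so Q = [Al³⁺(aq)] / [Au³⁺(aq)] = 0.00169 and log Q = −2.773.
Applying E = E° − (RT ln10/nF)·log Q gives +3.15 − (0.0542/3)(−2.773) = +3.20 V.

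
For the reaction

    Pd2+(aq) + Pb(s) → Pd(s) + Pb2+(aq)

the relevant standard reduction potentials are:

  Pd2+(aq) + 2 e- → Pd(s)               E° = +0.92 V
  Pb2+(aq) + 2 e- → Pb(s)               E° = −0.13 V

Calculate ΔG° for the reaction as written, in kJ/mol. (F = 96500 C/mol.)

−203 kJ/mol

In the reaction as written Pd2+(aq) is reduced, so the Pd²⁺/Pd couple is the cathode and Pb²⁺/Pb is the anode.
E°cell = +0.92 − (−0.13) = +1.05 V; balancing electrons gives n = 2.
ΔG° = −nFE°cell = −(2)(96500)(+1.05) J/mol = −203 kJ/mol.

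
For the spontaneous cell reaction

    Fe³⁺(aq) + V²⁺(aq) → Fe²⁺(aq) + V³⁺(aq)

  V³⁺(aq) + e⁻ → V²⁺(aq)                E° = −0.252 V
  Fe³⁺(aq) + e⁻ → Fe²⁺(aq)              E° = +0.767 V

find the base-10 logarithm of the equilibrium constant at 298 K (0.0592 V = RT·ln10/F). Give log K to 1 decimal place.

The Fe³⁺/Fe²⁺ couple is reduced (cathode); E°cell = +0.767 − (−0.252) = +1.019 V with n = 1.
At equilibrium E = 0, so log K = nE°cell / 0.0592 = (1)(+1.019) / 0.0592 = 17.2.

log K = 17.2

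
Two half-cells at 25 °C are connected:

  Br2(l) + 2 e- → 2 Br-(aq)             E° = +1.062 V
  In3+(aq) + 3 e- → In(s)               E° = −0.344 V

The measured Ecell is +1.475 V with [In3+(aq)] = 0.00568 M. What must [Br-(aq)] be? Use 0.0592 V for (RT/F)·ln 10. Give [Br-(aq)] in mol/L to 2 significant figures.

0.38 M

Br₂/Br⁻ is the cathode (higher E°); E°cell = +1.062 − (−0.344) = +1.406 V with n = 6.
Rearranging E = E° − (0.0592/n)·log Q gives log Q = 6(+1.406 − (+1.475))/0.0592 = −6.993.
For 3 Br2(l) + 2 In(s) → 6 Br-(aq) + 2 In3+(aq), the reaction quotient is Q = [Br-(aq)]^6·[In3+(aq)]^2.
Substituting the known concentrations and solving, log [Br-(aq)] = −0.417 and [Br-(aq)] = 0.38 M.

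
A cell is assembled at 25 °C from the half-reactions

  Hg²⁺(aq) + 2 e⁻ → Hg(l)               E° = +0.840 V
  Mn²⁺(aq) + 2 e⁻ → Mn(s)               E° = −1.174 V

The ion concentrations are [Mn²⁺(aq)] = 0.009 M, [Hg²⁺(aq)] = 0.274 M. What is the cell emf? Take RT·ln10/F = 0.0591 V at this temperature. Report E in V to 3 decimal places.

+2.058 V

Since E°(Hg²⁺/Hg) > E°(Mn²⁺/Mn), Hg²⁺/Hg serves as the cathode.
The standard potential is +0.840 − (−1.174) = +2.014 V and the balanced reaction transfers n = 2 electrons.
For the overall reaction Hg²⁺(aq) + Mn(s) → Hg(l) + Mn²⁺(aq), Q = [Mn²⁺(aq)] / [Hg²⁺(aq)] = 0.0328, giving log Q = −1.484.
By the Nernst equation, E = +2.014 − (0.0591/2)·(−1.484) = +2.058 V.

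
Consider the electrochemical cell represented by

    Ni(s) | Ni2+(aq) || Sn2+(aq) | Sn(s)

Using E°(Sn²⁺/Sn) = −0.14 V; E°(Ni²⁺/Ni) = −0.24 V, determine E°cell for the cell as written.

By convention the left-hand electrode in cell notation is the anode (oxidation) and the right-hand electrode is the cathode (reduction).
E°cell = E°(right) − E°(left) = −0.14 − (−0.24) = +0.10 V.

+0.10 V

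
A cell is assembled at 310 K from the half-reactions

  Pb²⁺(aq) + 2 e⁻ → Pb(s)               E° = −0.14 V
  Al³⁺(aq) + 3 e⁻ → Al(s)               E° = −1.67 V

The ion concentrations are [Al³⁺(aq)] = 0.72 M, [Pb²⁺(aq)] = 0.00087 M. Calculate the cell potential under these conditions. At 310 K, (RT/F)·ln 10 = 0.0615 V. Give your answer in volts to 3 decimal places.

Pb²⁺/Pb is reduced (cathode, E° = −0.14 V) and Al³⁺/Al is oxidized (anode).
The standard potential is −0.14 − (−1.67) = +1.53 V and the balanced reaction transfers n = 6 electrons.
The balanced reaction is 3 Pb²⁺(aq) + 2 Al(s) → 3 Pb(s) + 2 Al³⁺(aq), so Q = [Al³⁺(aq)]^2 / [Pb²⁺(aq)]^3 = 7.87×10^8 and log Q = 8.896.
By the Nernst equation, E = +1.53 − (0.0615/6)·(8.896) = +1.439 V.

+1.439 V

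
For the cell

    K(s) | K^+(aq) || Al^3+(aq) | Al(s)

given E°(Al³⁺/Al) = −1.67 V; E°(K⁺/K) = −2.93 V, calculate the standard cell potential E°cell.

By convention the left-hand electrode in cell notation is the anode (oxidation) and the right-hand electrode is the cathode (reduction).
E°cell = E°(right) − E°(left) = −1.67 − (−2.93) = +1.26 V.

+1.26 V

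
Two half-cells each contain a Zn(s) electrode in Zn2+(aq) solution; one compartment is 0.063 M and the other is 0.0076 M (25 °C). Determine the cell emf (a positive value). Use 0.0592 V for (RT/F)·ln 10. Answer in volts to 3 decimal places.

For a concentration cell E°cell = 0, since both electrodes use the same couple.
The compartment with the higher Zn2+(aq) concentration (0.063 M) acts as the cathode; ions are reduced there and produced at the dilute (0.0076 M) anode.
With n = 2, Ecell = −(0.0592/2)·log([dilute]/[conc]) = −(0.0592/2)·log(0.0076/0.063) = +0.027 V.

0.027 V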